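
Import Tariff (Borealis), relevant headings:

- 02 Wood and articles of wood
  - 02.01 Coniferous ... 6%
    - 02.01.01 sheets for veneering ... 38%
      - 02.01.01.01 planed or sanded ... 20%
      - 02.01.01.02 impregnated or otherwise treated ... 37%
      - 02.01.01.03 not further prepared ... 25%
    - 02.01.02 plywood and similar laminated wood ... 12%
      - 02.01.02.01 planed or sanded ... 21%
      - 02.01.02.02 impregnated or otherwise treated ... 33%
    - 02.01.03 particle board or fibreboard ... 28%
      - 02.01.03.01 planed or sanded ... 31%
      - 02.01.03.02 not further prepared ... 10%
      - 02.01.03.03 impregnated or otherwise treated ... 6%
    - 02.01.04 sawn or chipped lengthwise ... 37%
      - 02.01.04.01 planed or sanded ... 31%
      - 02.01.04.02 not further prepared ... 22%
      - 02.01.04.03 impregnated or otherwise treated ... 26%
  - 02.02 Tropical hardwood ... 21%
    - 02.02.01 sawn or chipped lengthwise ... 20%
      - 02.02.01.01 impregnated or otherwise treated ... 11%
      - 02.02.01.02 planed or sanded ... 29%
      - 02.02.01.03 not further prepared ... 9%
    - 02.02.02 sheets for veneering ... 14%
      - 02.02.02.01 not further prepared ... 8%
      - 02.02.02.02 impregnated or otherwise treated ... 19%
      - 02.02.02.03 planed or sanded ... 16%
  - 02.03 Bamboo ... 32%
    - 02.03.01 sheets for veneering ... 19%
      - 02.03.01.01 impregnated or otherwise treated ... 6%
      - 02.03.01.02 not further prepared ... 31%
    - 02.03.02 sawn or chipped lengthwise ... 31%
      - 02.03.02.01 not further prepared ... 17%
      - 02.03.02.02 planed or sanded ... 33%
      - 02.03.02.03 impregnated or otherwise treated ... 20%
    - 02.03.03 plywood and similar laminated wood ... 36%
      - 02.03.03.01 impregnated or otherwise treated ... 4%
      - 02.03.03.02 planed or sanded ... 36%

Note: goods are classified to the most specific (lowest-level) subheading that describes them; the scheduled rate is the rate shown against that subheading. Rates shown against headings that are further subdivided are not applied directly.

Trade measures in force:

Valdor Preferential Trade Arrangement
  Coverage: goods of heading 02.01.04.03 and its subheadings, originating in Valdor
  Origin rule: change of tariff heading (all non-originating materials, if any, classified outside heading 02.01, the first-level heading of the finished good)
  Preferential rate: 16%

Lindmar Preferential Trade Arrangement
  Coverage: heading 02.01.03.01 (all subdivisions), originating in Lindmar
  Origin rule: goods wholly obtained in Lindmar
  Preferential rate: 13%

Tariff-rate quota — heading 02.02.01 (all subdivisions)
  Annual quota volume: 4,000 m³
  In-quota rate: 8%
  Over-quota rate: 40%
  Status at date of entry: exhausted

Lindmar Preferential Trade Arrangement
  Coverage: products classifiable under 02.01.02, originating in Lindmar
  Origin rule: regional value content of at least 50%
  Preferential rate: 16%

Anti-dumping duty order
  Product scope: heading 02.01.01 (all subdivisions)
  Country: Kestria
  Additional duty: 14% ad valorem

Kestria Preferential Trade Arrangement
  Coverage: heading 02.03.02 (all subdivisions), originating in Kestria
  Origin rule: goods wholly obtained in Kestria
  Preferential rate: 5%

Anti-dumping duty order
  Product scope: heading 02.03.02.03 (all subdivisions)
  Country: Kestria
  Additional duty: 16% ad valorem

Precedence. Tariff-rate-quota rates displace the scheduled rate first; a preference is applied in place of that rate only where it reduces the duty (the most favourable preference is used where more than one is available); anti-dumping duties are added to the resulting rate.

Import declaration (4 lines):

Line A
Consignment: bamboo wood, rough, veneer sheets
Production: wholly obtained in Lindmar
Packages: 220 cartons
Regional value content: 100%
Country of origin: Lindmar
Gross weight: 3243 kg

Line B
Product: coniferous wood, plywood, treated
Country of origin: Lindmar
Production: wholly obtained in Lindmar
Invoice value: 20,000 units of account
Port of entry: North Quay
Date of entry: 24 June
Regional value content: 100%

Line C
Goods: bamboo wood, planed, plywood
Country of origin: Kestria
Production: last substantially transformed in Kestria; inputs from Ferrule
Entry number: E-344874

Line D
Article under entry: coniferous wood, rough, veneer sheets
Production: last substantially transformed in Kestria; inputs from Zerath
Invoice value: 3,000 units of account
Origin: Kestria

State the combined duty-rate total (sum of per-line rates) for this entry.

Line A: bamboo → 02.03; veneer sheets → 02.03.01; rough → 02.03.01.02. Scheduled 31%. Lindmar agreement on 02.01.03.01: 02.03.01.02 not covered; Lindmar agreement on 02.01.02: 02.03.01.02 not covered. → 31%.
Line B: coniferous → 02.01; plywood → 02.01.02; treated → 02.01.02.02. Scheduled 33%. Lindmar agreement on 02.01.03.01: 02.01.02.02 not covered; Lindmar agreement on 02.01.02: RVC ≥ 50% → 16% available; preferential 16%. → 16%.
Line C: bamboo → 02.03; plywood → 02.03.03; planed → 02.03.03.02. Scheduled 36%. Kestria agreement on 02.03.02: 02.03.03.02 not covered. → 36%.
Line D: coniferous → 02.01; veneer sheets → 02.01.01; rough → 02.01.01.03. Scheduled 25%. Kestria agreement on 02.03.02: 02.01.01.03 not covered; anti-dumping (Kestria, 02.01.01): +14%; total 25% + 14% = 39%. → 39%.
Sum: 31% + 16% + 36% + 39% = 122%.

122%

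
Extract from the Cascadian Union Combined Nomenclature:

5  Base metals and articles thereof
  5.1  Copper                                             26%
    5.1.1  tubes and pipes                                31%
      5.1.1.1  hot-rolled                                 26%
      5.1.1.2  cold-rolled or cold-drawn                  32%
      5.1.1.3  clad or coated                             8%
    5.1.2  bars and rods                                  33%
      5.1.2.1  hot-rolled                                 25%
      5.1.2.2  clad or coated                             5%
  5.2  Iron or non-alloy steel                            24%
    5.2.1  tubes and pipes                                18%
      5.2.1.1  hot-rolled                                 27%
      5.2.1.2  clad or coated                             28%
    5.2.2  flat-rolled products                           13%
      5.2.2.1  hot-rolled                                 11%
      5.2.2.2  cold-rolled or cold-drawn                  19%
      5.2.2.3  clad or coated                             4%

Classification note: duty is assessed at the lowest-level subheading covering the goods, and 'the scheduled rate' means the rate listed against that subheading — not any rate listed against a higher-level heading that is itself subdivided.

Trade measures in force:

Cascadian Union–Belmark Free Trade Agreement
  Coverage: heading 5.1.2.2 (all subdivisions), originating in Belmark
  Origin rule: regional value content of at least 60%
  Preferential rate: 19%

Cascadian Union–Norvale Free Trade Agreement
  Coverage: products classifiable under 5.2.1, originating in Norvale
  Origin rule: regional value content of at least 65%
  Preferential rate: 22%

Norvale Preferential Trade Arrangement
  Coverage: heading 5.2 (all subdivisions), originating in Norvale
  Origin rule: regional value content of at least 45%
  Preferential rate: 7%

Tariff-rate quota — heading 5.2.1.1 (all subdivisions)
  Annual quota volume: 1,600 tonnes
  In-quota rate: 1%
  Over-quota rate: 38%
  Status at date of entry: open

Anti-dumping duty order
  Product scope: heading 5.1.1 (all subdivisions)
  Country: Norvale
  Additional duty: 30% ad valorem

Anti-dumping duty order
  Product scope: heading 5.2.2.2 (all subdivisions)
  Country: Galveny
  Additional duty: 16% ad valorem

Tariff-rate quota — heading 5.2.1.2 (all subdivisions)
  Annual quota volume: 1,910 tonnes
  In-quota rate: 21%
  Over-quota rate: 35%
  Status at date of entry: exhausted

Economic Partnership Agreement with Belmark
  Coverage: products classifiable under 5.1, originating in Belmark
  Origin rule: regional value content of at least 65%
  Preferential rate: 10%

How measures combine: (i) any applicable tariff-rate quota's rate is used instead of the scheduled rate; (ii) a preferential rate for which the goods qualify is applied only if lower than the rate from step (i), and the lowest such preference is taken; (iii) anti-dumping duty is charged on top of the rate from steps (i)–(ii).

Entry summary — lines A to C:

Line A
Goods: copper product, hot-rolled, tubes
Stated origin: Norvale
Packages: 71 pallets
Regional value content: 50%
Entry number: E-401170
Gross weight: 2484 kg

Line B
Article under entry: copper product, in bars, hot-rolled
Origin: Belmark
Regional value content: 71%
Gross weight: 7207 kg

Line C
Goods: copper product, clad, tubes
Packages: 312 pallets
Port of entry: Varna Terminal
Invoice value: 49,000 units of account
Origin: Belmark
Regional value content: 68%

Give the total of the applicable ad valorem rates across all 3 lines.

74%

Line A: copper → 5.1; tubes → 5.1.1; hot-rolled → 5.1.1.1. Scheduled 26%. Norvale agreement on 5.2.1: 5.1.1.1 not covered; Norvale agreement on 5.2: 5.1.1.1 not covered; anti-dumping (Norvale, 5.1.1): +30%; total 26% + 30% = 56%. → 56%.
Line B: copper → 5.1; in bars → 5.1.2; hot-rolled → 5.1.2.1. Scheduled 25%. Belmark agreement on 5.1.2.2: 5.1.2.1 not covered; Belmark agreement on 5.1: RVC ≥ 65% → 10% available; preferential 10%. → 10%.
Line C: copper → 5.1; tubes → 5.1.1; clad → 5.1.1.3. Scheduled 8%. Belmark agreement on 5.1.2.2: 5.1.1.3 not covered; Belmark agreement on 5.1: RVC ≥ 65% → 10% available; preference 10% not lower than 8% → no reduction. → 8%.
Sum: 56% + 10% + 8% = 74%.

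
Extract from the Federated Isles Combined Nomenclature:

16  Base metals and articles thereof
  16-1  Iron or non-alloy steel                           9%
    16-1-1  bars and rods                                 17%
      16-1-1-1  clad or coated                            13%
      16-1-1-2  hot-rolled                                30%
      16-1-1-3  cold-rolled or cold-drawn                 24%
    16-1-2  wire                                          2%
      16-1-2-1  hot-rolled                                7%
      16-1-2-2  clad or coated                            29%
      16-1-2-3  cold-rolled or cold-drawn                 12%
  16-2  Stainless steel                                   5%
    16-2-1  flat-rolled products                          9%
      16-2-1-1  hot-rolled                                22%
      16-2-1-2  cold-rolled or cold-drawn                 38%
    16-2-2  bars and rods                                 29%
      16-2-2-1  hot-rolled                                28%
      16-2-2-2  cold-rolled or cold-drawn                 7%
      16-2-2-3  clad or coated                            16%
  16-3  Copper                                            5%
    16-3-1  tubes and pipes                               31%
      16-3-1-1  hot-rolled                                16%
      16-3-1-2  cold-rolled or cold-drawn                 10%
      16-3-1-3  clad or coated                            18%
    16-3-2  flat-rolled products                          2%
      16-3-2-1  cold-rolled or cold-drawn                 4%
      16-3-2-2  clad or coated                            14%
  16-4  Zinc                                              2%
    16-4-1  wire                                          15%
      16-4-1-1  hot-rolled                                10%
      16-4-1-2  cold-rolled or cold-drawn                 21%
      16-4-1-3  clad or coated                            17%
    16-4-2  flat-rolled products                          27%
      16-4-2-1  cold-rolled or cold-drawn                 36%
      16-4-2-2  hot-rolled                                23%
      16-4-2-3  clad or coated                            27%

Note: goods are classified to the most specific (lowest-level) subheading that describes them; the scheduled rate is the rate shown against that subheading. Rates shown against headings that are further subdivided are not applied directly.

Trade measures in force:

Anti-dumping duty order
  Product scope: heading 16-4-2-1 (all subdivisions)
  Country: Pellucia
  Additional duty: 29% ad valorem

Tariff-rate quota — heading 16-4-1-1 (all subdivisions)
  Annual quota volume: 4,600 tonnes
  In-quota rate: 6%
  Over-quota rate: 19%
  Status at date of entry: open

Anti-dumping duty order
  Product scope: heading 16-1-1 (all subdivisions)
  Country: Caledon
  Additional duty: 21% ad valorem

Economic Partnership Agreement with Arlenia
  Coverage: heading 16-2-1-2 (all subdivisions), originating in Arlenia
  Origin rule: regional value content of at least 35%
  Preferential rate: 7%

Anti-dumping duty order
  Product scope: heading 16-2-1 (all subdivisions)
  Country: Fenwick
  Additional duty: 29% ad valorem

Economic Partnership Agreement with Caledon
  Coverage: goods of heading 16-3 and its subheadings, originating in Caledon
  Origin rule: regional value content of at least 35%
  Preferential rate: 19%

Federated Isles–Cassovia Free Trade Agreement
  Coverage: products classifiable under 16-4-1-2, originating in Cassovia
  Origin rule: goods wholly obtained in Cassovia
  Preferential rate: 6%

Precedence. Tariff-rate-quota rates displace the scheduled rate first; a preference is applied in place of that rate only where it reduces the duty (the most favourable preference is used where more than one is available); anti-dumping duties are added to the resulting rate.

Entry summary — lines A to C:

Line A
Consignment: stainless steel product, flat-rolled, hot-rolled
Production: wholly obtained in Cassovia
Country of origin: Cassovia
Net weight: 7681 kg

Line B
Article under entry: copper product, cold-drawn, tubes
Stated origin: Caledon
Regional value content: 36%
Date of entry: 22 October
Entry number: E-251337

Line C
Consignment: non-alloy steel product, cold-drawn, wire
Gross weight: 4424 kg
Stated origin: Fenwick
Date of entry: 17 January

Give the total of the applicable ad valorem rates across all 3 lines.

44%

Line A: stainless steel → 16-2; flat-rolled → 16-2-1; hot-rolled → 16-2-1-1. Scheduled 22%. Cassovia agreement on 16-4-1-2: 16-2-1-1 not covered. → 22%.
Line B: copper → 16-3; tubes → 16-3-1; cold-drawn → 16-3-1-2. Scheduled 10%. Caledon agreement on 16-3: RVC ≥ 35% → 19% available; preference 19% not lower than 10% → no reduction. → 10%.
Line C: non-alloy steel → 16-1; wire → 16-1-2; cold-drawn → 16-1-2-3. Scheduled 12%. No special measure applies. → 12%.
Sum: 22% + 10% + 12% = 44%.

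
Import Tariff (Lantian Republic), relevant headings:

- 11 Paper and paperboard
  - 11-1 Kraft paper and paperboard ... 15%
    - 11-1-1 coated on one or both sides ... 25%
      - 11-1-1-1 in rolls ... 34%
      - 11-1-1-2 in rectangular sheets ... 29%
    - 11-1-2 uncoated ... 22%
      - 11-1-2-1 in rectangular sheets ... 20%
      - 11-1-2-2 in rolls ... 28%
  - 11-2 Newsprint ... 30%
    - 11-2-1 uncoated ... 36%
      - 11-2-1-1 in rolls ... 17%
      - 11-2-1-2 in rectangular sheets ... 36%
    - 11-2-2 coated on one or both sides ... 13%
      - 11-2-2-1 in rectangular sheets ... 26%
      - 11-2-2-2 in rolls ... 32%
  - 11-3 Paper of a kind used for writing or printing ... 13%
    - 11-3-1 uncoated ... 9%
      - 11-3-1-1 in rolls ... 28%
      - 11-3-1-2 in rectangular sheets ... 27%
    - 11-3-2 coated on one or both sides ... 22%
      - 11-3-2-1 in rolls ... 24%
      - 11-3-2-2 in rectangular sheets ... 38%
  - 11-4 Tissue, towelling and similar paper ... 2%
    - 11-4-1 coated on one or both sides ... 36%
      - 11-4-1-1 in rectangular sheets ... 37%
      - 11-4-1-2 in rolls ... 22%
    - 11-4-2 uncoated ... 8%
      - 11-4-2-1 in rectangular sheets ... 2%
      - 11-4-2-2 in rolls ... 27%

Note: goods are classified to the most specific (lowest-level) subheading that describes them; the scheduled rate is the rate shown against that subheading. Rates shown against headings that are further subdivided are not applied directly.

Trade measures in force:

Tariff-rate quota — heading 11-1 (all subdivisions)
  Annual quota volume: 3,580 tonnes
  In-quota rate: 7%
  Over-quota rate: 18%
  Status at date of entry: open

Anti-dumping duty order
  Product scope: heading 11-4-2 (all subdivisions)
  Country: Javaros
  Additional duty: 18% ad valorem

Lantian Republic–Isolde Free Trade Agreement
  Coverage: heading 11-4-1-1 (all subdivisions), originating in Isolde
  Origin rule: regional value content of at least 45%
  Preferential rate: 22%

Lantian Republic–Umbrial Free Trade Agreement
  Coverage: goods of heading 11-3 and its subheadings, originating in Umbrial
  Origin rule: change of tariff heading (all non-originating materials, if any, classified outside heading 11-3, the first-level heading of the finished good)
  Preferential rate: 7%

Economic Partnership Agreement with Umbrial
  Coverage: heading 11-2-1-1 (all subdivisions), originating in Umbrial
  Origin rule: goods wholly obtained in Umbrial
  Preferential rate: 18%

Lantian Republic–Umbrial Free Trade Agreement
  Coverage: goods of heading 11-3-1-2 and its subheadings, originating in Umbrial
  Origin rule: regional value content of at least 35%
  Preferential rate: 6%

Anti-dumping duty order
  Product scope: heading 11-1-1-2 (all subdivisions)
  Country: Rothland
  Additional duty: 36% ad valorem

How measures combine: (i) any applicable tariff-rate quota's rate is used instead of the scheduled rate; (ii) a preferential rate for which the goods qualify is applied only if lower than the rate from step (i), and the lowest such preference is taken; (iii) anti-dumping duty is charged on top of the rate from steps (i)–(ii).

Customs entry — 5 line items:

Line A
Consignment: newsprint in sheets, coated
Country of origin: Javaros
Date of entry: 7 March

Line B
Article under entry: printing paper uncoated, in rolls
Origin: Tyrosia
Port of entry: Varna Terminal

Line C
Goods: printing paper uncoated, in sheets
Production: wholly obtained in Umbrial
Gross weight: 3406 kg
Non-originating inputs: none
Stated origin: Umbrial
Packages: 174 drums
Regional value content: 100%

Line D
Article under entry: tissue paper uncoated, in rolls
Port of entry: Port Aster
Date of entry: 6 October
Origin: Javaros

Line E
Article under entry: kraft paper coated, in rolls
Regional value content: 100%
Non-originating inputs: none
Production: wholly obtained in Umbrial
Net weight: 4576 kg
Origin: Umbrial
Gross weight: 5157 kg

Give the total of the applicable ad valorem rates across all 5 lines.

112%

Line A: newsprint → 11-2; coated → 11-2-2; in sheets → 11-2-2-1. Scheduled 26%. No special measure applies. → 26%.
Line B: printing paper → 11-3; uncoated → 11-3-1; in rolls → 11-3-1-1. Scheduled 28%. No special measure applies. → 28%.
Line C: printing paper → 11-3; uncoated → 11-3-1; in sheets → 11-3-1-2. Scheduled 27%. Umbrial agreement on 11-3: CTH met → 7% available; Umbrial agreement on 11-2-1-1: 11-3-1-2 not covered; Umbrial agreement on 11-3-1-2: RVC ≥ 35% → 6% available; preferential 6%. → 6%.
Line D: tissue paper → 11-4; uncoated → 11-4-2; in rolls → 11-4-2-2. Scheduled 27%. anti-dumping (Javaros, 11-4-2): +18%; total 27% + 18% = 45%. → 45%.
Line E: kraft paper → 11-1; coated → 11-1-1; in rolls → 11-1-1-1. Scheduled 34%. quota on 11-1 open → in-quota 7%; Umbrial agreement on 11-3: 11-1-1-1 not covered; Umbrial agreement on 11-2-1-1: 11-1-1-1 not covered; Umbrial agreement on 11-3-1-2: 11-1-1-1 not covered. → 7%.
Sum: 26% + 28% + 6% + 45% + 7% = 112%.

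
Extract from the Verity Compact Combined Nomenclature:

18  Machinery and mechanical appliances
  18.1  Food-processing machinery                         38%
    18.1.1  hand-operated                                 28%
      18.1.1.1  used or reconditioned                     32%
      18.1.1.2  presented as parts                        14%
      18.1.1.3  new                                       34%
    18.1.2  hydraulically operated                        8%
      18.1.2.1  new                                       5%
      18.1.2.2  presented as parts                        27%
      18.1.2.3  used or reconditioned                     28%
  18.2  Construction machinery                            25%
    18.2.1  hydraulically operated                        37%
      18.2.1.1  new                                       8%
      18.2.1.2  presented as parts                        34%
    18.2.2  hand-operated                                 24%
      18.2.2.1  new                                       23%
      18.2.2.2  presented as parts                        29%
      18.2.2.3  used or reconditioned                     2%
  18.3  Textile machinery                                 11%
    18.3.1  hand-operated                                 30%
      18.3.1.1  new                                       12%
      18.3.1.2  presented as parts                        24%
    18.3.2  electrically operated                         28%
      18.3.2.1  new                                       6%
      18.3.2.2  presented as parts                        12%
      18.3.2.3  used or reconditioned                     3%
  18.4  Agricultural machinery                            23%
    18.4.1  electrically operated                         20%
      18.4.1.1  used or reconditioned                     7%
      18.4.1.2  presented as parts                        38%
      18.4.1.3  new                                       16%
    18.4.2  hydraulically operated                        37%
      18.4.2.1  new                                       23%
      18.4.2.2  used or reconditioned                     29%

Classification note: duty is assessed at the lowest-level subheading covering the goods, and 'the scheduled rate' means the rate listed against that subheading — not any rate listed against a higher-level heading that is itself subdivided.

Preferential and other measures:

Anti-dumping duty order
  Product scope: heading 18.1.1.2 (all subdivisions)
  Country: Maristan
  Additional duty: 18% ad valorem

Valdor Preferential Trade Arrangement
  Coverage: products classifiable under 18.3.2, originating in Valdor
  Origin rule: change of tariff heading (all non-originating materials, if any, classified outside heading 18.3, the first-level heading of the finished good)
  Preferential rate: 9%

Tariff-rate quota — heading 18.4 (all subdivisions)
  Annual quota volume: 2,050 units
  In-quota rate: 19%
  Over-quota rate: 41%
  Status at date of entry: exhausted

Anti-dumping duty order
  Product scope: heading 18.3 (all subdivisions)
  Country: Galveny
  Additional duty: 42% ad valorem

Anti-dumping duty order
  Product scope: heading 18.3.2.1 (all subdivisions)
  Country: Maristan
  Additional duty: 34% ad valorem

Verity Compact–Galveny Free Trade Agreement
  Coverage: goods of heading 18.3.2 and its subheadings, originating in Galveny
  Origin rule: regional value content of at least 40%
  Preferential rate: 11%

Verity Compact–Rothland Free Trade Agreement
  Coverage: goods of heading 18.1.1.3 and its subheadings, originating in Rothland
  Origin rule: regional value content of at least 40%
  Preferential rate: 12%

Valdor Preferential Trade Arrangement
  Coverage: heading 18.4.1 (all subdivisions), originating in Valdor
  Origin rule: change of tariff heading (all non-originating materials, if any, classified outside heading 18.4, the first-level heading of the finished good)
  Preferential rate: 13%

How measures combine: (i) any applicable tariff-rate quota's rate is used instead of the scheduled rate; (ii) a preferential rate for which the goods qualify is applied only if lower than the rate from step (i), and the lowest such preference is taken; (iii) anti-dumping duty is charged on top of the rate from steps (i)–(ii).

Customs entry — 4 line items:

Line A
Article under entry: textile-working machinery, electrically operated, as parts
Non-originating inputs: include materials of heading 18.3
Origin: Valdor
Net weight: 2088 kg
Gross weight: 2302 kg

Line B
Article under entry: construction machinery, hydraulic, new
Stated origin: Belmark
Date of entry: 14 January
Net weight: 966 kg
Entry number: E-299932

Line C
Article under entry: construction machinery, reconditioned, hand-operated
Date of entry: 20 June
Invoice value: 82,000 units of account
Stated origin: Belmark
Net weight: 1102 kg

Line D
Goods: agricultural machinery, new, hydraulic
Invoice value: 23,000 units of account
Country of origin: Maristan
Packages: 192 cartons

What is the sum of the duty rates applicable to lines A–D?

63%

Line A: textile-working → 18.3; electrically operated → 18.3.2; as parts → 18.3.2.2. Scheduled 12%. Valdor agreement on 18.3.2: CTH not met; Valdor agreement on 18.4.1: 18.3.2.2 not covered. → 12%.
Line B: construction → 18.2; hydraulic → 18.2.1; new → 18.2.1.1. Scheduled 8%. No special measure applies. → 8%.
Line C: construction → 18.2; hand-operated → 18.2.2; reconditioned → 18.2.2.3. Scheduled 2%. No special measure applies. → 2%.
Line D: agricultural → 18.4; hydraulic → 18.4.2; new → 18.4.2.1. Scheduled 23%. quota on 18.4 exhausted → over-quota 41%. → 41%.
Sum: 12% + 8% + 2% + 41% = 63%.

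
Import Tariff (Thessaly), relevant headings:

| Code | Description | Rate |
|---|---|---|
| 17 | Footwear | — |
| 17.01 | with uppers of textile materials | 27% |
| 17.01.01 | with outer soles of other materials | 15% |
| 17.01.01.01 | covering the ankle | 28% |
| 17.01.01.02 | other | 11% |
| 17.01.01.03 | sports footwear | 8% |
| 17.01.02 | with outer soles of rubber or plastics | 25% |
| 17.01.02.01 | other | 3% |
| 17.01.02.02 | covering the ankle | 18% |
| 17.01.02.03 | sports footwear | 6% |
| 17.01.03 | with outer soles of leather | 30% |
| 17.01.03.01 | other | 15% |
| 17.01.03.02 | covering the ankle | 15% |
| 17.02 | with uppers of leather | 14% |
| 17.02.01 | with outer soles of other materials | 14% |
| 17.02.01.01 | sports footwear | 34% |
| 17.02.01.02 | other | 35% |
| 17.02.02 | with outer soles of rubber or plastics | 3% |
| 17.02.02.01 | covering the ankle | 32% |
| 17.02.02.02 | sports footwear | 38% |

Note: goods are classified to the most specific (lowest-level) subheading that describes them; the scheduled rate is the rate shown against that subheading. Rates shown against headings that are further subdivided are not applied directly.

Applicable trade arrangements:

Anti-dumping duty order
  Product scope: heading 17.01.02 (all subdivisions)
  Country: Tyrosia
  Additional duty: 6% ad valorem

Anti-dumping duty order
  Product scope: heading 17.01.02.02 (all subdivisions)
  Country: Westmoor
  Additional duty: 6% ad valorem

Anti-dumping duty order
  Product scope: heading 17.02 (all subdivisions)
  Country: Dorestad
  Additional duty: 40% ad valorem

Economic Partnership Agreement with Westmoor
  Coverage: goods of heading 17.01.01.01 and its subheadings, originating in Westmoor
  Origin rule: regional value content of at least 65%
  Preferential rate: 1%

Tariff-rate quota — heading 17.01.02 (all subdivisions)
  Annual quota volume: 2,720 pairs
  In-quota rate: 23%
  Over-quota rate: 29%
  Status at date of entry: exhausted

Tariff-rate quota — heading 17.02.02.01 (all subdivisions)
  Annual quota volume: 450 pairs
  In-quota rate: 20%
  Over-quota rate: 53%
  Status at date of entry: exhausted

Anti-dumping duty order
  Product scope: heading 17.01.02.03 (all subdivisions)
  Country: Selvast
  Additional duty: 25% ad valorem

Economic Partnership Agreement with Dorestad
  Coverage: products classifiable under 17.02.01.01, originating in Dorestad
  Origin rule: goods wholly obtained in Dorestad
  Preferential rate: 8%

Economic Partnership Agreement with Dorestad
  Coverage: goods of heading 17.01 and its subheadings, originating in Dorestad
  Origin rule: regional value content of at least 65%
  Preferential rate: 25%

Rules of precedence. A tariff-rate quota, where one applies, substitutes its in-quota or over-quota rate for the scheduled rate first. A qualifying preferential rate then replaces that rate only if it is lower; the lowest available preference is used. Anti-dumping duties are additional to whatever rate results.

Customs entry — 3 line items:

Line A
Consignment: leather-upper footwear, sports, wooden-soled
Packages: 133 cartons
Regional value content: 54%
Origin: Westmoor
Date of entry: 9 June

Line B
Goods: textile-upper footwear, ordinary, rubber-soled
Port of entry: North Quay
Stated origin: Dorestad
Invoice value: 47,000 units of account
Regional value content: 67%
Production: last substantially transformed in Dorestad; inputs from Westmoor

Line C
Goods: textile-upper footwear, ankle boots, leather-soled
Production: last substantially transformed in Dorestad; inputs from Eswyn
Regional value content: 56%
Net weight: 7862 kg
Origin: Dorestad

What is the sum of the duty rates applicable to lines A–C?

Line A: leather-upper → 17.02; wooden-soled → 17.02.01; sports → 17.02.01.01. Scheduled 34%. Westmoor agreement on 17.01.01.01: 17.02.01.01 not covered. → 34%.
Line B: textile-upper → 17.01; rubber-soled → 17.01.02; ordinary → 17.01.02.01. Scheduled 3%. quota on 17.01.02 exhausted → over-quota 29%; Dorestad agreement on 17.02.01.01: 17.01.02.01 not covered; Dorestad agreement on 17.01: RVC ≥ 65% → 25% available; preferential 25%. → 25%.
Line C: textile-upper → 17.01; leather-soled → 17.01.03; ankle boots → 17.01.03.02. Scheduled 15%. Dorestad agreement on 17.02.01.01: 17.01.03.02 not covered; Dorestad agreement on 17.01: RVC < 65%. → 15%.
Sum: 34% + 25% + 15% = 74%.

74%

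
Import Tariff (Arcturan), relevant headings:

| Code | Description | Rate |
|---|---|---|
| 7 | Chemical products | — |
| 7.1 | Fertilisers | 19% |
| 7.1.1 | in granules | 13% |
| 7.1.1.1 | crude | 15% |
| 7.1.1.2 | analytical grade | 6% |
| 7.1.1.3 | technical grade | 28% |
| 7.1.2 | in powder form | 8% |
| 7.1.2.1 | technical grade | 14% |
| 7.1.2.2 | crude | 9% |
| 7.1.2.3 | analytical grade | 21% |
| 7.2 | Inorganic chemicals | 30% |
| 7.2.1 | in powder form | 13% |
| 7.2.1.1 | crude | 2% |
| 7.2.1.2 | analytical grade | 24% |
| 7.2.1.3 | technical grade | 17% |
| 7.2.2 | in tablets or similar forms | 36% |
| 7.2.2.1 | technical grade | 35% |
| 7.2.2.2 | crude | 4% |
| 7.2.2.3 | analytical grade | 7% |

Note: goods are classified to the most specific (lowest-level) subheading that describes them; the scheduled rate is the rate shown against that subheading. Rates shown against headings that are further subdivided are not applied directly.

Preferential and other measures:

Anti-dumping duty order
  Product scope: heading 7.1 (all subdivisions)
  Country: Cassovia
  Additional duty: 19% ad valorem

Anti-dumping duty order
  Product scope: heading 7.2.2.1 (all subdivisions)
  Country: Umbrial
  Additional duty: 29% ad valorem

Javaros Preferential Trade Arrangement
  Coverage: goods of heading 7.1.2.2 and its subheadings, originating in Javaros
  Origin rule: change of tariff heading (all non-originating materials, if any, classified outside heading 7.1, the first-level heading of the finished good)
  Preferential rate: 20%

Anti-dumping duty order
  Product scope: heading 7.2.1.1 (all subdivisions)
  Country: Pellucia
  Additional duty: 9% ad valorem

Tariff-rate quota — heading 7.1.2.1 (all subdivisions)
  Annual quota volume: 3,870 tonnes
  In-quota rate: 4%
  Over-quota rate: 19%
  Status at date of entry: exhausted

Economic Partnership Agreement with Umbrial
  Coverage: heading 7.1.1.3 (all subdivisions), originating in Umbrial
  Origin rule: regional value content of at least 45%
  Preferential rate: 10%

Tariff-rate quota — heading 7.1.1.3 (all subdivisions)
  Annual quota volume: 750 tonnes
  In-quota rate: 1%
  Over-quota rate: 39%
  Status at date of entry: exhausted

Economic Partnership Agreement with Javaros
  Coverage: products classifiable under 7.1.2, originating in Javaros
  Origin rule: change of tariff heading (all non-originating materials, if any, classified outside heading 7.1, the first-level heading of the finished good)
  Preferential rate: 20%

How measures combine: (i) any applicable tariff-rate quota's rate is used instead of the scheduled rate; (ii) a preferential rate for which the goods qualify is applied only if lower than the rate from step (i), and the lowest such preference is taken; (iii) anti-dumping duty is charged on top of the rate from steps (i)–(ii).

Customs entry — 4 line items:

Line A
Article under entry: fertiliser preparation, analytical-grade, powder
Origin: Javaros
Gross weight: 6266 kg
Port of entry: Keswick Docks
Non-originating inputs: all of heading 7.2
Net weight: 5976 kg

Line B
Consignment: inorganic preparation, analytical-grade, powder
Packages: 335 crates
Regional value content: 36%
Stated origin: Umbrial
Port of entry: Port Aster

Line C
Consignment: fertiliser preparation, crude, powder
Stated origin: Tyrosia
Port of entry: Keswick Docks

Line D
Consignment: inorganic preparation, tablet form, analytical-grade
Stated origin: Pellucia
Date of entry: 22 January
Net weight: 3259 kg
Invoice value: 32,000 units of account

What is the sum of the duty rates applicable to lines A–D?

60%

Line A: fertiliser → 7.1; powder → 7.1.2; analytical-grade → 7.1.2.3. Scheduled 21%. Javaros agreement on 7.1.2.2: 7.1.2.3 not covered; Javaros agreement on 7.1.2: CTH met → 20% available; preferential 20%. → 20%.
Line B: inorganic → 7.2; powder → 7.2.1; analytical-grade → 7.2.1.2. Scheduled 24%. Umbrial agreement on 7.1.1.3: 7.2.1.2 not covered. → 24%.
Line C: fertiliser → 7.1; powder → 7.1.2; crude → 7.1.2.2. Scheduled 9%. No special measure applies. → 9%.
Line D: inorganic → 7.2; tablet form → 7.2.2; analytical-grade → 7.2.2.3. Scheduled 7%. No special measure applies. → 7%.
Sum: 20% + 24% + 9% + 7% = 60%.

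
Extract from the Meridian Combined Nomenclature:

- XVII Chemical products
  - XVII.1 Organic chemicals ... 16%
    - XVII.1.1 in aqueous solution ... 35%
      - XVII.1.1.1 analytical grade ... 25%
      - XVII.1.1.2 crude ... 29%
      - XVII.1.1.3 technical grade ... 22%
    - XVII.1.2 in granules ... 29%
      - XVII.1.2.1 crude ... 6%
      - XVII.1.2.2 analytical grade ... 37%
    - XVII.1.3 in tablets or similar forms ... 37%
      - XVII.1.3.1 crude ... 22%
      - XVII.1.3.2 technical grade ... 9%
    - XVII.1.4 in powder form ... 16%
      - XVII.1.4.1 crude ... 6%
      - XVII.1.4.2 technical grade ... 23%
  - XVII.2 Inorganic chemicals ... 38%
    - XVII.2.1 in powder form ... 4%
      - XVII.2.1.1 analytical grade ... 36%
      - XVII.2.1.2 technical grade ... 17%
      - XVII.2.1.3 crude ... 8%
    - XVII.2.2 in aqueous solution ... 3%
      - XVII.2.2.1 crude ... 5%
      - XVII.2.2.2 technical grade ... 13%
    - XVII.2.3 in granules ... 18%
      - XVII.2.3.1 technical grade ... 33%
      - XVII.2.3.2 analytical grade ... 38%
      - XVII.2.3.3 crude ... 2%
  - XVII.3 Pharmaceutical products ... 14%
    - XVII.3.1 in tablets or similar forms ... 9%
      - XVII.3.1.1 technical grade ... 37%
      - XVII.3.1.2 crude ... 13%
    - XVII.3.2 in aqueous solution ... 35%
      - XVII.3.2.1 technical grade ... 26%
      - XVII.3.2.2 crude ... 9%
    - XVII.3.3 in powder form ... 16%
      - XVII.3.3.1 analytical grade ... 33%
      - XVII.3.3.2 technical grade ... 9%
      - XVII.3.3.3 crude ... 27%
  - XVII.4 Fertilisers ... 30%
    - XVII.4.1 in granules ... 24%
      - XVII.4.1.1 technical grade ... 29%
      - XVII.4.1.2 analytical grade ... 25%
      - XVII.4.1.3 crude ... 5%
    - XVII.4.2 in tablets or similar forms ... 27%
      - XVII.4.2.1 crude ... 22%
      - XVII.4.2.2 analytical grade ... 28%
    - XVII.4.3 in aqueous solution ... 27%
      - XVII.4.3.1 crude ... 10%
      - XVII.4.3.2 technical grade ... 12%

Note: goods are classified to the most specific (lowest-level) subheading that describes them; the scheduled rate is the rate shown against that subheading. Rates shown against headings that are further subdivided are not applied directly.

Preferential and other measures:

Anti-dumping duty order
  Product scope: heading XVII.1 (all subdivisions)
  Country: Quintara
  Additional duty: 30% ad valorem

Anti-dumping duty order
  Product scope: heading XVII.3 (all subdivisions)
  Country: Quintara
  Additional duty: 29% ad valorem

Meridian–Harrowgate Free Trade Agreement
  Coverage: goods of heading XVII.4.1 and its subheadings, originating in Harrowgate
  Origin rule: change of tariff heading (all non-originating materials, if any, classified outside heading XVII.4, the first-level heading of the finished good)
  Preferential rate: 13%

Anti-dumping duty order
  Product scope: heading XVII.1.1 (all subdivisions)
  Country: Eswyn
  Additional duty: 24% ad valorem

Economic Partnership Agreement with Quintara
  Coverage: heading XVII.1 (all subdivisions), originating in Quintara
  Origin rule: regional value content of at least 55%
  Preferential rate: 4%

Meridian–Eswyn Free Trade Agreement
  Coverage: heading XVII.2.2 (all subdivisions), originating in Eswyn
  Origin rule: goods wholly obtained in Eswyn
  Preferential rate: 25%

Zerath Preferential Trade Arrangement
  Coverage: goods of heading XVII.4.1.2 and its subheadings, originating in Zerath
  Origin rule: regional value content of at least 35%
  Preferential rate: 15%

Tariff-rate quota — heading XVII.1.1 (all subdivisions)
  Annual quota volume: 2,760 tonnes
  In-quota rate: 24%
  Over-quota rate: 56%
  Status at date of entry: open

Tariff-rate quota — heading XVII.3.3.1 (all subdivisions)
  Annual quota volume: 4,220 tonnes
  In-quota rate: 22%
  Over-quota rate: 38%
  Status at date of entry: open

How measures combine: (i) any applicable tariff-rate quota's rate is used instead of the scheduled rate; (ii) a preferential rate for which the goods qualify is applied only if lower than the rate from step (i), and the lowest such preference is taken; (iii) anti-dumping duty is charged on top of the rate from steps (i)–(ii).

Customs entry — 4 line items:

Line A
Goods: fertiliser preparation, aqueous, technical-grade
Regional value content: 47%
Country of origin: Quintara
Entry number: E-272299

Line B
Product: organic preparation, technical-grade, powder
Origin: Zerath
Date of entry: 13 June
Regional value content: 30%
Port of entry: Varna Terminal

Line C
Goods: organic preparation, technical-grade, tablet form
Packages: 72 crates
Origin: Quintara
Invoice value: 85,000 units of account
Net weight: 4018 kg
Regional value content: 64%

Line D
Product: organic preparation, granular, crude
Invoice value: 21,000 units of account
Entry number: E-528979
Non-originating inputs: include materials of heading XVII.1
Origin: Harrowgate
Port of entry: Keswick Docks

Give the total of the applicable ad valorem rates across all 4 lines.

Line A: fertiliser → XVII.4; aqueous → XVII.4.3; technical-grade → XVII.4.3.2. Scheduled 12%. Quintara agreement on XVII.1: XVII.4.3.2 not covered. → 12%.
Line B: organic → XVII.1; powder → XVII.1.4; technical-grade → XVII.1.4.2. Scheduled 23%. Zerath agreement on XVII.4.1.2: XVII.1.4.2 not covered. → 23%.
Line C: organic → XVII.1; tablet form → XVII.1.3; technical-grade → XVII.1.3.2. Scheduled 9%. Quintara agreement on XVII.1: RVC ≥ 55% → 4% available; preferential 4%; anti-dumping (Quintara, XVII.1): +30%; total 4% + 30% = 34%. → 34%.
Line D: organic → XVII.1; granular → XVII.1.2; crude → XVII.1.2.1. Scheduled 6%. Harrowgate agreement on XVII.4.1: XVII.1.2.1 not covered. → 6%.
Sum: 12% + 23% + 34% + 6% = 75%.

75%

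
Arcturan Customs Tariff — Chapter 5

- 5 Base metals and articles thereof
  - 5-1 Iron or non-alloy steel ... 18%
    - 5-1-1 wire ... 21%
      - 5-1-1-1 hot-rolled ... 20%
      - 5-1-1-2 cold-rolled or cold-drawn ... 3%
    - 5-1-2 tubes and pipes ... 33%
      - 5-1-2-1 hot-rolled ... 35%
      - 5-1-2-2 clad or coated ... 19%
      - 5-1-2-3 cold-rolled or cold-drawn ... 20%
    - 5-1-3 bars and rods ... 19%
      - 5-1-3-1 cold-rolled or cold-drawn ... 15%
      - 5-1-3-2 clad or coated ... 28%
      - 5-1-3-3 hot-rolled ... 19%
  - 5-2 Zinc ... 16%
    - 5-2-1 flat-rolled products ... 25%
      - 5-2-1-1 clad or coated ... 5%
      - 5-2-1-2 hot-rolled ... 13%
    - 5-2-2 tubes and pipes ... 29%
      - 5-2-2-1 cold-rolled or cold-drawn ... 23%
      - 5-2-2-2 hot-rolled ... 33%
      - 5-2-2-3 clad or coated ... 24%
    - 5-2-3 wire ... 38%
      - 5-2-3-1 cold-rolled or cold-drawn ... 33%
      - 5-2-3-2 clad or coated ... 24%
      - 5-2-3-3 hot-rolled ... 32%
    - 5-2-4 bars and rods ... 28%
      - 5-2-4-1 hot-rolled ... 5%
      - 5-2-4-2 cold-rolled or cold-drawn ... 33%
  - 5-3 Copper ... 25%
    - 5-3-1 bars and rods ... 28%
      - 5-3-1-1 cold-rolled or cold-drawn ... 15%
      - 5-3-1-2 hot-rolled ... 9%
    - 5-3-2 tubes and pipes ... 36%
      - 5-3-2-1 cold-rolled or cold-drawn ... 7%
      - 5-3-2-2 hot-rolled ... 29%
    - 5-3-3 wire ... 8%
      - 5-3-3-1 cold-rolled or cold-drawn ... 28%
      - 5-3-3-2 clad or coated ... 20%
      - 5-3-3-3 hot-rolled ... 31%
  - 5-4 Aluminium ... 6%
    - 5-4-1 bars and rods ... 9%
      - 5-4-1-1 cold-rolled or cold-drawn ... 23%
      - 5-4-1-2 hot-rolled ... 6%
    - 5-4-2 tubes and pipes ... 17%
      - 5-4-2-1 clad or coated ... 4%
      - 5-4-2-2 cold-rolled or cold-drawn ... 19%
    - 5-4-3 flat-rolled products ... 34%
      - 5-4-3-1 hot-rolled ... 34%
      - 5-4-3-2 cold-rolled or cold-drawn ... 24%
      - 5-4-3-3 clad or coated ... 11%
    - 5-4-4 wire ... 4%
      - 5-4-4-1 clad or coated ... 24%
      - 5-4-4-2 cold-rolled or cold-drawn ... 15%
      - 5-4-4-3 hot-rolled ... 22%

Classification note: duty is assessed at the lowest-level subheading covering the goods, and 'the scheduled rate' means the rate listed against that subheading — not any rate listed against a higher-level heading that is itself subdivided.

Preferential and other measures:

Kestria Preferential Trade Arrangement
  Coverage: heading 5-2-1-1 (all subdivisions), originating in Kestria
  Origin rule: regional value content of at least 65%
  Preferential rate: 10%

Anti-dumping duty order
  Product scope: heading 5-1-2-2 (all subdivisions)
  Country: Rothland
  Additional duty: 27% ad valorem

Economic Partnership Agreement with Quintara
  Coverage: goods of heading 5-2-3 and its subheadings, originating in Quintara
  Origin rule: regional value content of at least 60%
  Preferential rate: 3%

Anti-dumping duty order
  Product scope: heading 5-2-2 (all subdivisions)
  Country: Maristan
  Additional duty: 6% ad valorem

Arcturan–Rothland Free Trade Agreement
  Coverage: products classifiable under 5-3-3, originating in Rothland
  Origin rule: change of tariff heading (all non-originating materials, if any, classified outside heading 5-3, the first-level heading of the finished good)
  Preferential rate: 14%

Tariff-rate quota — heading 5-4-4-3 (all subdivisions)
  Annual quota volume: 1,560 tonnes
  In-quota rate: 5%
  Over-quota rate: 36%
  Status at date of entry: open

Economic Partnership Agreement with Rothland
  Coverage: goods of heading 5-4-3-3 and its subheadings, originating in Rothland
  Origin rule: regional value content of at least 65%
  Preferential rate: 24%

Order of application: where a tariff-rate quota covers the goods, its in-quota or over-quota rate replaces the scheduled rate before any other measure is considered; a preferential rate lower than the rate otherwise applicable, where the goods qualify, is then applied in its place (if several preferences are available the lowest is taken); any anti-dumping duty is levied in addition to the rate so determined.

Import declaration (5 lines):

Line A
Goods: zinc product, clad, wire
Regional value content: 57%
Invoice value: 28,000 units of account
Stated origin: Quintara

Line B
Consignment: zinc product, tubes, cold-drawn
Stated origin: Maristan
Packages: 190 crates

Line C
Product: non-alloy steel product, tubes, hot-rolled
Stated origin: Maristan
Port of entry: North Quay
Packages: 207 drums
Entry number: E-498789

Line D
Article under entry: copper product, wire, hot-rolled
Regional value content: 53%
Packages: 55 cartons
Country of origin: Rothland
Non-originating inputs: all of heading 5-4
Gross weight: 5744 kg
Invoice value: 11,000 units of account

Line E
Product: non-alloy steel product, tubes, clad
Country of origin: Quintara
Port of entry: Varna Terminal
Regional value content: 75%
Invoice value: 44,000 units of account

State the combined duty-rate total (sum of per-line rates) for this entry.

Line A: zinc → 5-2; wire → 5-2-3; clad → 5-2-3-2. Scheduled 24%. Quintara agreement on 5-2-3: RVC < 60%. → 24%.
Line B: zinc → 5-2; tubes → 5-2-2; cold-drawn → 5-2-2-1. Scheduled 23%. anti-dumping (Maristan, 5-2-2): +6%; total 23% + 6% = 29%. → 29%.
Line C: non-alloy steel → 5-1; tubes → 5-1-2; hot-rolled → 5-1-2-1. Scheduled 35%. No special measure applies. → 35%.
Line D: copper → 5-3; wire → 5-3-3; hot-rolled → 5-3-3-3. Scheduled 31%. Rothland agreement on 5-3-3: CTH met → 14% available; Rothland agreement on 5-4-3-3: 5-3-3-3 not covered; preferential 14%. → 14%.
Line E: non-alloy steel → 5-1; tubes → 5-1-2; clad → 5-1-2-2. Scheduled 19%. Quintara agreement on 5-2-3: 5-1-2-2 not covered. → 19%.
Sum: 24% + 29% + 35% + 14% + 19% = 121%.

121%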